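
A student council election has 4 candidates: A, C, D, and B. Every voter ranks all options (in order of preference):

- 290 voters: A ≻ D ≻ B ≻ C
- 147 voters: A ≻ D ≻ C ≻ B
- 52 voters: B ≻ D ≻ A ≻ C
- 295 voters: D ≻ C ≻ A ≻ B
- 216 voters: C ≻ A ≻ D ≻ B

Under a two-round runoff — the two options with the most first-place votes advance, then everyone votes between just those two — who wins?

Round 1 first-place votes: A 437, C 216, D 295, B 52.
A and D advance.
Runoff: A is preferred to D by 653 voters; D by 347.
A wins the runoff.

A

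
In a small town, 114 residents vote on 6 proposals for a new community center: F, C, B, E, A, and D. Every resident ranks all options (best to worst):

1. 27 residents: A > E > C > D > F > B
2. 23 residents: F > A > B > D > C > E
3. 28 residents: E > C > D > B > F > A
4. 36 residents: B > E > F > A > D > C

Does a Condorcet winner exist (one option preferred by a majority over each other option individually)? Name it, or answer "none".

B

B vs F: 64–50 for B.
B vs C: 59–55 for B.
B vs E: 59–55 for B.
B vs A: 64–50 for B.
B vs D: 59–55 for B.
B beats every other option head-to-head.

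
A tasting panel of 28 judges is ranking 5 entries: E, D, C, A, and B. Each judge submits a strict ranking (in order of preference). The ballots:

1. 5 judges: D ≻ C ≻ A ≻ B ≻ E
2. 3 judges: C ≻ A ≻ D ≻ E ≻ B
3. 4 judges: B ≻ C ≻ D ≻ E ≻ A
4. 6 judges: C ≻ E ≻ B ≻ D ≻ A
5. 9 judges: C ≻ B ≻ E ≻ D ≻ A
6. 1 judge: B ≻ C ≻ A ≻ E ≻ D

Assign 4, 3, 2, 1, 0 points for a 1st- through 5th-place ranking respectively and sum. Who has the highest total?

C

E: 5·0 + 3·1 + 4·1 + 6·3 + 9·2 + 1·1 = 44
D: 5·4 + 3·2 + 4·2 + 6·1 + 9·1 + 1·0 = 49
C: 5·3 + 3·4 + 4·3 + 6·4 + 9·4 + 1·3 = 102
A: 5·2 + 3·3 + 4·0 + 6·0 + 9·0 + 1·2 = 21
B: 5·1 + 3·0 + 4·4 + 6·2 + 9·3 + 1·4 = 64
C has the highest Borda score (102).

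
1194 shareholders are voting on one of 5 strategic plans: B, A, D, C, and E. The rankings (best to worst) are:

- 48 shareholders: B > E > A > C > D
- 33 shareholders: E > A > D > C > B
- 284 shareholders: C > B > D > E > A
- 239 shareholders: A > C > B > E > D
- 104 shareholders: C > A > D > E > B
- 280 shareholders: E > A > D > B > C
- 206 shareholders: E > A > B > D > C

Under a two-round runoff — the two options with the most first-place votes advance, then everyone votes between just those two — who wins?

Round 1 first-place votes: B 48, A 239, D 0, C 388, E 519.
E and C advance.
Runoff: E is preferred to C by 567 voters; C by 627.
C wins the runoff.

C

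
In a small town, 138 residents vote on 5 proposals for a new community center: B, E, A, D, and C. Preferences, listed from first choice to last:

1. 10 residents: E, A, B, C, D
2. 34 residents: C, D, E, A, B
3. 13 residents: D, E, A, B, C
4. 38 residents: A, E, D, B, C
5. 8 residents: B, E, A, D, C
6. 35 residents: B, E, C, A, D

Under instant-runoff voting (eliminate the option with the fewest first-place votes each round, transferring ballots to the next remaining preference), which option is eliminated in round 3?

C

Round 1: B 43, E 10, A 38, D 13, C 34. Eliminate E.
Round 2: B 43, A 48, D 13, C 34. Eliminate D.
Round 3: B 43, A 61, C 34. Eliminate C.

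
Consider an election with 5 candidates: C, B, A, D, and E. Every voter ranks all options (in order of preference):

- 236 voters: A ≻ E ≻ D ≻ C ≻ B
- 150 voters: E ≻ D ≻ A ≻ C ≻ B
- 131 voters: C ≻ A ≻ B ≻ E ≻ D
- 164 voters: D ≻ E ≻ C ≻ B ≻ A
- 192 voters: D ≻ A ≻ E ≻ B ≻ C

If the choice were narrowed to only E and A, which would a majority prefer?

Voters preferring E to A: 314; preferring A to E: 559.
A wins the head-to-head.

A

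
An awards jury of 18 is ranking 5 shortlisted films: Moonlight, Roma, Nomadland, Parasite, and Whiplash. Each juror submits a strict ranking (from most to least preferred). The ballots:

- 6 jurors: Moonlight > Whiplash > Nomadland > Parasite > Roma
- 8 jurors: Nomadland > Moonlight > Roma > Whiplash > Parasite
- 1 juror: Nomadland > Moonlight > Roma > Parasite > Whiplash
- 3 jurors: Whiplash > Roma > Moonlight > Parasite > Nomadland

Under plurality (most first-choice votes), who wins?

First-place votes: Moonlight 6, Roma 0, Nomadland 9, Parasite 0, Whiplash 3.
Nomadland has the most first-place votes.

Nomadland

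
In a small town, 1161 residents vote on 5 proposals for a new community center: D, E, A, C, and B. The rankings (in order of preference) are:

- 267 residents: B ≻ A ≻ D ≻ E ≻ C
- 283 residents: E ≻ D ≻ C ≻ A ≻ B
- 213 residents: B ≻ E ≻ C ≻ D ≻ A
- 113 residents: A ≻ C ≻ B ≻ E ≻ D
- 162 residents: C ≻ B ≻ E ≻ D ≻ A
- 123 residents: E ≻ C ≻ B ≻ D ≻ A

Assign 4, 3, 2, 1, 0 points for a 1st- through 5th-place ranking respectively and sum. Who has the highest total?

E

D: 267·2 + 283·3 + 213·1 + 113·0 + 162·1 + 123·1 = 1881
E: 267·1 + 283·4 + 213·3 + 113·1 + 162·2 + 123·4 = 2967
A: 267·3 + 283·1 + 213·0 + 113·4 + 162·0 + 123·0 = 1536
C: 267·0 + 283·2 + 213·2 + 113·3 + 162·4 + 123·3 = 2348
B: 267·4 + 283·0 + 213·4 + 113·2 + 162·3 + 123·2 = 2878
E has the highest Borda score (2967).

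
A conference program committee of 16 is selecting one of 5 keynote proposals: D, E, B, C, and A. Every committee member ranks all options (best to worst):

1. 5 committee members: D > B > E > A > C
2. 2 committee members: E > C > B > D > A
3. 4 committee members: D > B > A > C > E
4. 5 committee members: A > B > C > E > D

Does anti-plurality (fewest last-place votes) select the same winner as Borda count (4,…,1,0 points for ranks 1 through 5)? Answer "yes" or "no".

Anti-plurality — last-place votes: D 5, E 4, B 0, C 5, A 2. Winner: B.
Borda — scores: D 38, E 23, B 46, C 20, A 33. Winner: B.
The two methods agree.

yes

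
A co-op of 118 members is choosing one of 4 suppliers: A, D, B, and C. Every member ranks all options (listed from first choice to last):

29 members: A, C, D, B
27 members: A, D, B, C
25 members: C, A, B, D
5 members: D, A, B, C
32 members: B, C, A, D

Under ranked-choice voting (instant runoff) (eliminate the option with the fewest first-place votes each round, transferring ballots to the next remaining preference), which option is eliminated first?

D

Round 1: A 56, D 5, B 32, C 25. Eliminate D.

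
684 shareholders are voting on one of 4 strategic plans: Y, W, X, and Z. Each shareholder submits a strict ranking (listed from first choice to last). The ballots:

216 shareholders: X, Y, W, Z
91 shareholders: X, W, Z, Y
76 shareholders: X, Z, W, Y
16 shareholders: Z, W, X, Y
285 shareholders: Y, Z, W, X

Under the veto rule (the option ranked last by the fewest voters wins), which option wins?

Last-place votes: Y 183, W 0, X 285, Z 216.
W is ranked last by the fewest voters, so W wins.

W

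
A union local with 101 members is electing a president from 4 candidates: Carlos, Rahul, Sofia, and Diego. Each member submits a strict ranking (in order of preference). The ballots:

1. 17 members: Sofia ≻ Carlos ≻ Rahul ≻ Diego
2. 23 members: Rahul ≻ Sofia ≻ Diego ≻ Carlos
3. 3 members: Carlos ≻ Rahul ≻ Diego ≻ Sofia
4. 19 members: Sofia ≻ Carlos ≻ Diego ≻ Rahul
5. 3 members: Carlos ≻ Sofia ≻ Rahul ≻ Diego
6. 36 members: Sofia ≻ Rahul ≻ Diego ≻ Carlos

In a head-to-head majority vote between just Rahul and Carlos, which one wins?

Voters preferring Rahul to Carlos: 59; preferring Carlos to Rahul: 42.
Rahul wins the head-to-head.

Rahul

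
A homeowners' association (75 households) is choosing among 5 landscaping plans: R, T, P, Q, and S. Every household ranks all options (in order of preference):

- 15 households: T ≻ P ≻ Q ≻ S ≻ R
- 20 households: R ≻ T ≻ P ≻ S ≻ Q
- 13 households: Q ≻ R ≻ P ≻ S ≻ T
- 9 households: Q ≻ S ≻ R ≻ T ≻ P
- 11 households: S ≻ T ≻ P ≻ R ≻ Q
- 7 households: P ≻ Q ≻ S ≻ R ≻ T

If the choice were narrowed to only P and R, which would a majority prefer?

R

Voters preferring P to R: 33; preferring R to P: 42.
R wins the head-to-head.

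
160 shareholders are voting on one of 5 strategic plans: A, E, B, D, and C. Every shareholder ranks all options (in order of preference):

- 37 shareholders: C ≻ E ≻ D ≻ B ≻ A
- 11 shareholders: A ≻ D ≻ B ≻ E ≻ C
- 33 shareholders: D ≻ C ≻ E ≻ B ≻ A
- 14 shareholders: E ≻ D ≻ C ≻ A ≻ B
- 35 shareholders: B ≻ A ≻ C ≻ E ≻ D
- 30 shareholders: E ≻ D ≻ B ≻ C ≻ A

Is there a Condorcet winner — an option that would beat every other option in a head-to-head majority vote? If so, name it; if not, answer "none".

Checking pairwise contests:
E beats A 114–46.
C beats E 105–55.
E beats B 114–46.
E beats D 116–44.
D beats C 88–72.
Every option loses at least one head-to-head, so there is no Condorcet winner.

none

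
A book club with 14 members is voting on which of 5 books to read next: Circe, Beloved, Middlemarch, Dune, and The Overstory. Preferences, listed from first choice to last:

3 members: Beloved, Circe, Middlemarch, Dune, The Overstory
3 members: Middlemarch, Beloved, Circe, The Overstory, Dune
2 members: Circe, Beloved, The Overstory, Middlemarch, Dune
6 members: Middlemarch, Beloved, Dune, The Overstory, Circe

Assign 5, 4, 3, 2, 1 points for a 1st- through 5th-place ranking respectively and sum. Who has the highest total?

Circe: 3·4 + 3·3 + 2·5 + 6·1 = 37
Beloved: 3·5 + 3·4 + 2·4 + 6·4 = 59
Middlemarch: 3·3 + 3·5 + 2·2 + 6·5 = 58
Dune: 3·2 + 3·1 + 2·1 + 6·3 = 29
The Overstory: 3·1 + 3·2 + 2·3 + 6·2 = 27
Beloved has the highest Borda score (59).

Beloved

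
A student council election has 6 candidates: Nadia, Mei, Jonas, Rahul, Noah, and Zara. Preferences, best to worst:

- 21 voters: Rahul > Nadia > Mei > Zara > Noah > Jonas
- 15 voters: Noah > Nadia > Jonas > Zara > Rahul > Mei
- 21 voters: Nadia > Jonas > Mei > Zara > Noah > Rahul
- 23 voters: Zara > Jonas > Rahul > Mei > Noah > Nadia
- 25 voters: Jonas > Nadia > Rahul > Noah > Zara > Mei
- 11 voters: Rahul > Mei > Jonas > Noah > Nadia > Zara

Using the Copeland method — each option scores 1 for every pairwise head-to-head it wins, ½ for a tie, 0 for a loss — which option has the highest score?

Jonas

Nadia: beats Mei, Rahul, Noah, and Zara; loses to Jonas → score 4.
Mei: beats Noah; loses to Nadia, Jonas, Rahul, and Zara → score 1.
Jonas: beats Nadia, Mei, Rahul, Noah, and Zara → score 5.
Rahul: beats Mei and Noah; loses to Nadia, Jonas, and Zara → score 2.
Noah: loses to Nadia, Mei, Jonas, Rahul, and Zara → score 0.
Zara: beats Mei, Rahul, and Noah; loses to Nadia and Jonas → score 3.
Jonas has the best pairwise record.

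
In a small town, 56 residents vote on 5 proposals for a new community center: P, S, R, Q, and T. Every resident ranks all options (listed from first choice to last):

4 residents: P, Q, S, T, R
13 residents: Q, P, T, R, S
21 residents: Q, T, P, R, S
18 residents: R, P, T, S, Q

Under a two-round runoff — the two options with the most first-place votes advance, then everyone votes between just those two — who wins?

Round 1 first-place votes: P 4, S 0, R 18, Q 34, T 0.
Q and R advance.
Runoff: Q is preferred to R by 38 voters; R by 18.
Q wins the runoff.

Q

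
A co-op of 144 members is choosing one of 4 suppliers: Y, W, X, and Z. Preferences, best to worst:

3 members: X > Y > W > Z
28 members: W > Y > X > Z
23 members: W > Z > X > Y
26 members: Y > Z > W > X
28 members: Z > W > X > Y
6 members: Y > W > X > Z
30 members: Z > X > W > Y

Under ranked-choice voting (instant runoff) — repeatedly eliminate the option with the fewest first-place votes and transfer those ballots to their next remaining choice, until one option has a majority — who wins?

Z

Round 1: Y 32, W 51, X 3, Z 58. Eliminate X.
Round 2: Y 35, W 51, Z 58. Eliminate Y.
Round 3: W 60, Z 84. Z has a majority.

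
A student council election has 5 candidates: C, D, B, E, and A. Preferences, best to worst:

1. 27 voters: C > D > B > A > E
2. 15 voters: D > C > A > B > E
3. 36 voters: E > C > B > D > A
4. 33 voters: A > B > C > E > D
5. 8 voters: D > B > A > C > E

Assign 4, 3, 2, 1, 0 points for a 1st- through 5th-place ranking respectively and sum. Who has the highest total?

C

C: 27·4 + 15·3 + 36·3 + 33·2 + 8·1 = 335
D: 27·3 + 15·4 + 36·1 + 33·0 + 8·4 = 209
B: 27·2 + 15·1 + 36·2 + 33·3 + 8·3 = 264
E: 27·0 + 15·0 + 36·4 + 33·1 + 8·0 = 177
A: 27·1 + 15·2 + 36·0 + 33·4 + 8·2 = 205
C has the highest Borda score (335).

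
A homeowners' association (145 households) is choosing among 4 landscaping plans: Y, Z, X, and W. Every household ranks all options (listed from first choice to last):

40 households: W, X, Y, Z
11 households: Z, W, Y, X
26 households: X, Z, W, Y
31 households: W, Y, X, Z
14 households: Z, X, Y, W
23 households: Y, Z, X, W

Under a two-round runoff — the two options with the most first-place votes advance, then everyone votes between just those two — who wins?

Round 1 first-place votes: Y 23, Z 25, X 26, W 71.
W and X advance.
Runoff: W is preferred to X by 82 voters; X by 63.
W wins the runoff.

W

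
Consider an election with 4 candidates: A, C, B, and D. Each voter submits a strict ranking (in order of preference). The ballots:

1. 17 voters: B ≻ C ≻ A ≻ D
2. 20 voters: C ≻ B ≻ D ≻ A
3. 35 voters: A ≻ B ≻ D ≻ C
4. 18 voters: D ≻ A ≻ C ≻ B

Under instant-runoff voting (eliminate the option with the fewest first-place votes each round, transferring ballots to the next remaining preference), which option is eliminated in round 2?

Round 1: A 35, C 20, B 17, D 18. Eliminate B.
Round 2: A 35, C 37, D 18. Eliminate D.

D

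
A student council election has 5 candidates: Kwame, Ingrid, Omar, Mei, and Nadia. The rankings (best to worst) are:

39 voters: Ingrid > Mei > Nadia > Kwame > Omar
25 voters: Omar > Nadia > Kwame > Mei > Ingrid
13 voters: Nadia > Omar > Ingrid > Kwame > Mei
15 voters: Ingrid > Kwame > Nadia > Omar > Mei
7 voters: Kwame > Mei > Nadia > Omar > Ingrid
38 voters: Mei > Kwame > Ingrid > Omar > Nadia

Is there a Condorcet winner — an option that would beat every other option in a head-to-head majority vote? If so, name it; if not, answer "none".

Mei vs Kwame: 77–60 for Mei.
Mei vs Ingrid: 70–67 for Mei.
Mei vs Omar: 84–53 for Mei.
Mei vs Nadia: 84–53 for Mei.
Mei beats every other option head-to-head.

Mei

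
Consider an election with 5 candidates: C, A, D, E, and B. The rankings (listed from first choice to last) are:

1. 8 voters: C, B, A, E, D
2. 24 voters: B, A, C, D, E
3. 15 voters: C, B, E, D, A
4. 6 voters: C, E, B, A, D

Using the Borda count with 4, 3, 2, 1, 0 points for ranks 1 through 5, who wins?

B

C: 8·4 + 24·2 + 15·4 + 6·4 = 164
A: 8·2 + 24·3 + 15·0 + 6·1 = 94
D: 8·0 + 24·1 + 15·1 + 6·0 = 39
E: 8·1 + 24·0 + 15·2 + 6·3 = 56
B: 8·3 + 24·4 + 15·3 + 6·2 = 177
B has the highest Borda score (177).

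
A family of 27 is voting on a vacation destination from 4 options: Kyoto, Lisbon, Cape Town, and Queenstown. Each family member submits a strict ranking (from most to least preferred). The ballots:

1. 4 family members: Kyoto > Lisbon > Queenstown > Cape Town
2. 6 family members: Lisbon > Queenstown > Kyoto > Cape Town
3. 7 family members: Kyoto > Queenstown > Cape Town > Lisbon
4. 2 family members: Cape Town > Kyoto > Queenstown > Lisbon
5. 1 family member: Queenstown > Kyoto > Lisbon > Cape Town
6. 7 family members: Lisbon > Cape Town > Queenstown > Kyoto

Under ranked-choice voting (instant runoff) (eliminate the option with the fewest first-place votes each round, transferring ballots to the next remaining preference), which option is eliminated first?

Queenstown

Round 1: Kyoto 11, Lisbon 13, Cape Town 2, Queenstown 1. Eliminate Queenstown.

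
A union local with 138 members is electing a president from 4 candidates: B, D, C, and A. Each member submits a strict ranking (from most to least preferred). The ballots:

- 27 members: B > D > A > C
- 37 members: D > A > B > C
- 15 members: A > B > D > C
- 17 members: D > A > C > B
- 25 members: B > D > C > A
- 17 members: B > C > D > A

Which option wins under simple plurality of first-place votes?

First-place votes: B 69, D 54, C 0, A 15.
B has the most first-place votes.

B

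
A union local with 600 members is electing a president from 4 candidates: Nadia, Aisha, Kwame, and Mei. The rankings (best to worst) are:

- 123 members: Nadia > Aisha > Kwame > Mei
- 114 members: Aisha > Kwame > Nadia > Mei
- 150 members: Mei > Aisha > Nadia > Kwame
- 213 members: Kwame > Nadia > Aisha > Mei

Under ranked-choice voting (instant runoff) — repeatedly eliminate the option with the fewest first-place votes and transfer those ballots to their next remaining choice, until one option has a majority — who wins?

Round 1: Nadia 123, Aisha 114, Kwame 213, Mei 150. Eliminate Aisha.
Round 2: Nadia 123, Kwame 327, Mei 150. Kwame has a majority.

Kwame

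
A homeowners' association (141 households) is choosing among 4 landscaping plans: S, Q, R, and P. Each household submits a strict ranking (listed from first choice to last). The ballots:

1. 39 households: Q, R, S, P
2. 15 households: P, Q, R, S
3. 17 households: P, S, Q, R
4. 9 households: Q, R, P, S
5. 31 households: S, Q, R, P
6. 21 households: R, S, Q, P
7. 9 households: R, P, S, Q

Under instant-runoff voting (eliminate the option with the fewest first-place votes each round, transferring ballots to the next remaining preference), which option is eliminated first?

Round 1: S 31, Q 48, R 30, P 32. Eliminate R.

R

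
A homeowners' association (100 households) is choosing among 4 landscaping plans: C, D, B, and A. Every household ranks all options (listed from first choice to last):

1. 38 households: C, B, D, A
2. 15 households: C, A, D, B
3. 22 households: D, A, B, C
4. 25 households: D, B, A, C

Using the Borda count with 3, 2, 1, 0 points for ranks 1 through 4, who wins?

D

C: 38·3 + 15·3 + 22·0 + 25·0 = 159
D: 38·1 + 15·1 + 22·3 + 25·3 = 194
B: 38·2 + 15·0 + 22·1 + 25·2 = 148
A: 38·0 + 15·2 + 22·2 + 25·1 = 99
D has the highest Borda score (194).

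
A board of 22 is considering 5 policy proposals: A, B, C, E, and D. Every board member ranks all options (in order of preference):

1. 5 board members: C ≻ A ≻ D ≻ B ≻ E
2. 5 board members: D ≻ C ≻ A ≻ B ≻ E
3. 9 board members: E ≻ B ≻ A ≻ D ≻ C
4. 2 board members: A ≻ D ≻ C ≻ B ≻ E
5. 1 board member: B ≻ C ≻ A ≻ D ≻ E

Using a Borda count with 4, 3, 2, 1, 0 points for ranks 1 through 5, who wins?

A: 5·3 + 5·2 + 9·2 + 2·4 + 1·2 = 53
B: 5·1 + 5·1 + 9·3 + 2·1 + 1·4 = 43
C: 5·4 + 5·3 + 9·0 + 2·2 + 1·3 = 42
E: 5·0 + 5·0 + 9·4 + 2·0 + 1·0 = 36
D: 5·2 + 5·4 + 9·1 + 2·3 + 1·1 = 46
A has the highest Borda score (53).

A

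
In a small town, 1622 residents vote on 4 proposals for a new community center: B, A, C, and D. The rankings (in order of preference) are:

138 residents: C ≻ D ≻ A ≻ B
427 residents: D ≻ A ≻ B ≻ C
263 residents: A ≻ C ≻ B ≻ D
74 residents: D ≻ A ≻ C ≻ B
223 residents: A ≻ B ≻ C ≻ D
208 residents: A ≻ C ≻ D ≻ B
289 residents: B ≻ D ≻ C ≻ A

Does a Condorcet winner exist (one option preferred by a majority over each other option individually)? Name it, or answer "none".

none

Checking pairwise contests:
A beats B 1333–289.
D beats A 928–694.
B beats C 939–683.
C beats D 832–790.
Every option loses at least one head-to-head, so there is no Condorcet winner.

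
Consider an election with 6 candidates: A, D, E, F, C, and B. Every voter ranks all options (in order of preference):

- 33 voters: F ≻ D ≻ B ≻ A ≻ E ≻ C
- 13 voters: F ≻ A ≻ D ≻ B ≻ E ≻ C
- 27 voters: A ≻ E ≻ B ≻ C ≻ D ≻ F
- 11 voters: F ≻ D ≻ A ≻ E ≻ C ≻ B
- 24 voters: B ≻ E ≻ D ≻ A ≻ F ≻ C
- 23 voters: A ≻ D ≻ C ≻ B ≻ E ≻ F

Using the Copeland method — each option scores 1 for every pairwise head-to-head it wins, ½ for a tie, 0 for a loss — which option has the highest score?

A: beats E, F, C, and B; loses to D → score 4.
D: beats A, E, F, C, and B → score 5.
E: beats F and C; loses to A, D, and B → score 2.
F: beats C; loses to A, D, E, and B → score 1.
C: loses to A, D, E, F, and B → score 0.
B: beats E, F, and C; loses to A and D → score 3.
D has the best pairwise record.

D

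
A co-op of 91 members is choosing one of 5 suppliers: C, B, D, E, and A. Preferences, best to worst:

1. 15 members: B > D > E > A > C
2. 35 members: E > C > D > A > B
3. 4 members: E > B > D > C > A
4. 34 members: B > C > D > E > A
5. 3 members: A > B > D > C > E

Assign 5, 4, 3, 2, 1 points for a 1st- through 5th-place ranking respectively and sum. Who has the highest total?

C: 15·1 + 35·4 + 4·2 + 34·4 + 3·2 = 305
B: 15·5 + 35·1 + 4·4 + 34·5 + 3·4 = 308
D: 15·4 + 35·3 + 4·3 + 34·3 + 3·3 = 288
E: 15·3 + 35·5 + 4·5 + 34·2 + 3·1 = 311
A: 15·2 + 35·2 + 4·1 + 34·1 + 3·5 = 153
E has the highest Borda score (311).

E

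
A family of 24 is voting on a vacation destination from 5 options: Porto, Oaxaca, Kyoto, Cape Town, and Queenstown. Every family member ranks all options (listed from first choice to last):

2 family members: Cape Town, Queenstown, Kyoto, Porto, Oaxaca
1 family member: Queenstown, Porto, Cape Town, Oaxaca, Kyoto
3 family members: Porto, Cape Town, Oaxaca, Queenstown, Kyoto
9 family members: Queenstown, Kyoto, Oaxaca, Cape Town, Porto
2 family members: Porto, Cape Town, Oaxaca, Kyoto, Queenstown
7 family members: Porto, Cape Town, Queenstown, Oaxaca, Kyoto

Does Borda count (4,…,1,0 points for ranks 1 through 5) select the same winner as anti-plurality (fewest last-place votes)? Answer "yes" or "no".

Borda — scores: Porto 53, Oaxaca 36, Kyoto 33, Cape Town 55, Queenstown 63. Winner: Queenstown.
Anti-plurality — last-place votes: Porto 9, Oaxaca 2, Kyoto 11, Cape Town 0, Queenstown 2. Winner: Cape Town.
The two methods disagree.

no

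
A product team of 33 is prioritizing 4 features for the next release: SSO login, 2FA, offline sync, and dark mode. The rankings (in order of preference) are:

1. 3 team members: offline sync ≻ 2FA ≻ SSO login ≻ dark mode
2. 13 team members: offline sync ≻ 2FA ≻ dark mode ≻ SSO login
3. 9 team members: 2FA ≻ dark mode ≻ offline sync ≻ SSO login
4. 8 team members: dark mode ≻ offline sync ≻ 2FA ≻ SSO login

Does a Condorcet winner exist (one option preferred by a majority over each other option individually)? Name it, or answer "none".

Checking pairwise contests:
2FA beats SSO login 33–0.
offline sync beats 2FA 24–9.
dark mode beats offline sync 17–16.
2FA beats dark mode 25–8.
Every option loses at least one head-to-head, so there is no Condorcet winner.

none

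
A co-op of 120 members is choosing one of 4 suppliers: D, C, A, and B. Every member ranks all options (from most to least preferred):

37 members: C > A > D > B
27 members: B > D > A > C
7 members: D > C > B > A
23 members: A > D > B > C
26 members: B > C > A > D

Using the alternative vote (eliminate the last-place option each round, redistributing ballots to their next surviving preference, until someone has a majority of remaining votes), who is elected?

Round 1: D 7, C 37, A 23, B 53. Eliminate D.
Round 2: C 44, A 23, B 53. Eliminate A.
Round 3: C 44, B 76. B has a majority.

B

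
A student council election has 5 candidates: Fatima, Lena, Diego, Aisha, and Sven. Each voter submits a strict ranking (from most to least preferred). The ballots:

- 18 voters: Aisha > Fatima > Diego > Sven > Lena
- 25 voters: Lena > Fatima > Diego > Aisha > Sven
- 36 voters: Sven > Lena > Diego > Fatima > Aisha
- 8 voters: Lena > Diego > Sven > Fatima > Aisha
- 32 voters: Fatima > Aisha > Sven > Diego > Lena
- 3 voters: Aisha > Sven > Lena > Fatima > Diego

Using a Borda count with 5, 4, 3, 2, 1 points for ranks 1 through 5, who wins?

Fatima: 18·4 + 25·4 + 36·2 + 8·2 + 32·5 + 3·2 = 426
Lena: 18·1 + 25·5 + 36·4 + 8·5 + 32·1 + 3·3 = 368
Diego: 18·3 + 25·3 + 36·3 + 8·4 + 32·2 + 3·1 = 336
Aisha: 18·5 + 25·2 + 36·1 + 8·1 + 32·4 + 3·5 = 327
Sven: 18·2 + 25·1 + 36·5 + 8·3 + 32·3 + 3·4 = 373
Fatima has the highest Borda score (426).

Fatima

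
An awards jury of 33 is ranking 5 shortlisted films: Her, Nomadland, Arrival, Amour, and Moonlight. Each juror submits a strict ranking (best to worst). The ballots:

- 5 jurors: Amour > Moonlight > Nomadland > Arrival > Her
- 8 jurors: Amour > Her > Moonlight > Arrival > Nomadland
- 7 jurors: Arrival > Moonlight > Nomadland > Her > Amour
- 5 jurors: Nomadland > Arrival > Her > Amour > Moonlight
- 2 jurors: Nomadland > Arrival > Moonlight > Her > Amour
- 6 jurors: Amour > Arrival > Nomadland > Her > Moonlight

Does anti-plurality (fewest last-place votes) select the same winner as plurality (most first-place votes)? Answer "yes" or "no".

no

Anti-plurality — last-place votes: Her 5, Nomadland 8, Arrival 0, Amour 9, Moonlight 11. Winner: Arrival.
Plurality — first-place votes: Her 0, Nomadland 7, Arrival 7, Amour 19, Moonlight 0. Winner: Amour.
The two methods disagree.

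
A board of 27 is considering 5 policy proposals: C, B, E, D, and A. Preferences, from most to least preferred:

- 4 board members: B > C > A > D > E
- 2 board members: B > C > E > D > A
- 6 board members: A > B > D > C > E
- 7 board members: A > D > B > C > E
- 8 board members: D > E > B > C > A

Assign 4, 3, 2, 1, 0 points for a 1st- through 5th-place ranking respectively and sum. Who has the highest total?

B

C: 4·3 + 2·3 + 6·1 + 7·1 + 8·1 = 39
B: 4·4 + 2·4 + 6·3 + 7·2 + 8·2 = 72
E: 4·0 + 2·2 + 6·0 + 7·0 + 8·3 = 28
D: 4·1 + 2·1 + 6·2 + 7·3 + 8·4 = 71
A: 4·2 + 2·0 + 6·4 + 7·4 + 8·0 = 60
B has the highest Borda score (72).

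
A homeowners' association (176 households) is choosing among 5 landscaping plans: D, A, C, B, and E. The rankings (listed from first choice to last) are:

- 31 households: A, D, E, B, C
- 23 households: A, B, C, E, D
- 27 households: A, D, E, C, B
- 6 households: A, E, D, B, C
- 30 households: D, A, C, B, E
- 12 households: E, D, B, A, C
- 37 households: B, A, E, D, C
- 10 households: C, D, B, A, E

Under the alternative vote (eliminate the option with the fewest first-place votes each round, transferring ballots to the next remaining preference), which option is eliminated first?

C

Round 1: D 30, A 87, C 10, B 37, E 12. Eliminate C.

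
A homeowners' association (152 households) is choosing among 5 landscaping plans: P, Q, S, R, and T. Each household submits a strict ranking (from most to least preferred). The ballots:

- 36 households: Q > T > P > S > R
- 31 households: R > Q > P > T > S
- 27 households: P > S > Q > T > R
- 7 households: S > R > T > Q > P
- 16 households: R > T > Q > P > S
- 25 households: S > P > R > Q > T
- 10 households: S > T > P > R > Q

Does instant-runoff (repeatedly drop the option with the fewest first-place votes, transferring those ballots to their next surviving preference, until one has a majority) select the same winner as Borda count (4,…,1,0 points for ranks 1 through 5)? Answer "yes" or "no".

no

Instant-runoff — R1 P 27, Q 36, S 42, R 47, T 0 (T out); R2 P 27, Q 36, S 42, R 47 (P out); R3 Q 36, S 69, R 47 (Q out); R4 S 105, R 47 (S winner). Winner: S.
Borda — scores: P 353, Q 355, S 285, R 269, T 258. Winner: Q.
The two methods disagree.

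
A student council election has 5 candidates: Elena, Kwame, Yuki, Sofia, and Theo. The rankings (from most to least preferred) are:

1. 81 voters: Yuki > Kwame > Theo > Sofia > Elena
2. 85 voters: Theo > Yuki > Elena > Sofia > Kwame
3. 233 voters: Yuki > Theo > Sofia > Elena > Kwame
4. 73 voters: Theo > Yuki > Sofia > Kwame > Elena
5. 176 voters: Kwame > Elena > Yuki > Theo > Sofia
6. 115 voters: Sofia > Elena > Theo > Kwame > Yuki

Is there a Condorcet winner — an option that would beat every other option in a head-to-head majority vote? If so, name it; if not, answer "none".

Yuki vs Elena: 472–291 for Yuki.
Yuki vs Kwame: 472–291 for Yuki.
Yuki vs Sofia: 648–115 for Yuki.
Yuki vs Theo: 490–273 for Yuki.
Yuki beats every other option head-to-head.

Yuki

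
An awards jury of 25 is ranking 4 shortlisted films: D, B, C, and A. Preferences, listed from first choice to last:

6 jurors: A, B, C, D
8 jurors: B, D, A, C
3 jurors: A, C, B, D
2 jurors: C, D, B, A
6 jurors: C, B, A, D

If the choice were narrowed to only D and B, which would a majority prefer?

Voters preferring D to B: 2; preferring B to D: 23.
B wins the head-to-head.

B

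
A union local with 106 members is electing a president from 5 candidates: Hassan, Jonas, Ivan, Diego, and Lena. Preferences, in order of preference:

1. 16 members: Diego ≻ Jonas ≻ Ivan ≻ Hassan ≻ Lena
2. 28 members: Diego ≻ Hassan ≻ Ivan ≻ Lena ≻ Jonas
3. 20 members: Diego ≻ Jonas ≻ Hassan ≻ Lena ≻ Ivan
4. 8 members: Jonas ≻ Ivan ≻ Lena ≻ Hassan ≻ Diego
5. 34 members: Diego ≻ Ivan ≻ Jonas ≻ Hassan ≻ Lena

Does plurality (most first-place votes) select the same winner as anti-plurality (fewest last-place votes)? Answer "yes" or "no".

Plurality — first-place votes: Hassan 0, Jonas 8, Ivan 0, Diego 98, Lena 0. Winner: Diego.
Anti-plurality — last-place votes: Hassan 0, Jonas 28, Ivan 20, Diego 8, Lena 50. Winner: Hassan.
The two methods disagree.

no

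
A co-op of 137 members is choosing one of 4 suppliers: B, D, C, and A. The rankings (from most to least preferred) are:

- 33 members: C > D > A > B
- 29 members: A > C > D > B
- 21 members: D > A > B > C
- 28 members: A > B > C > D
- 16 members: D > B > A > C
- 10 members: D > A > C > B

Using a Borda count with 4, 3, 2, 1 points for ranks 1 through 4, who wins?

B: 33·1 + 29·1 + 21·2 + 28·3 + 16·3 + 10·1 = 246
D: 33·3 + 29·2 + 21·4 + 28·1 + 16·4 + 10·4 = 373
C: 33·4 + 29·3 + 21·1 + 28·2 + 16·1 + 10·2 = 332
A: 33·2 + 29·4 + 21·3 + 28·4 + 16·2 + 10·3 = 419
A has the highest Borda score (419).

A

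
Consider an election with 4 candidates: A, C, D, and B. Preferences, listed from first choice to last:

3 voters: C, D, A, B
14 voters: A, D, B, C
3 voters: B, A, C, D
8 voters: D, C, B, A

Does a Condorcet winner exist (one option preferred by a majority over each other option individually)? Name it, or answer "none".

A vs C: 17–11 for A.
A vs D: 17–11 for A.
A vs B: 17–11 for A.
A beats every other option head-to-head.

A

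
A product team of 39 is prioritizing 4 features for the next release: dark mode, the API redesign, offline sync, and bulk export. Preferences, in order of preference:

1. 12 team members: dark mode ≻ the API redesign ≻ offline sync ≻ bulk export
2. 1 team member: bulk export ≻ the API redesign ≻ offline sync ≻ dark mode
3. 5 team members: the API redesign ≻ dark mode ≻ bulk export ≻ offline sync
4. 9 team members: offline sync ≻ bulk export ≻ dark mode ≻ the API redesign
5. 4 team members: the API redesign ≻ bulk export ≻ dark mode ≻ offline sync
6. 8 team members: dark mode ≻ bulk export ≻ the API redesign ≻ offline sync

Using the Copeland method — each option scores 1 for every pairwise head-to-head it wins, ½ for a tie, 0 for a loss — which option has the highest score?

dark mode

dark mode: beats the API redesign, offline sync, and bulk export → score 3.
the API redesign: beats offline sync and bulk export; loses to dark mode → score 2.
offline sync: beats bulk export; loses to dark mode and the API redesign → score 1.
bulk export: loses to dark mode, the API redesign, and offline sync → score 0.
dark mode has the best pairwise record.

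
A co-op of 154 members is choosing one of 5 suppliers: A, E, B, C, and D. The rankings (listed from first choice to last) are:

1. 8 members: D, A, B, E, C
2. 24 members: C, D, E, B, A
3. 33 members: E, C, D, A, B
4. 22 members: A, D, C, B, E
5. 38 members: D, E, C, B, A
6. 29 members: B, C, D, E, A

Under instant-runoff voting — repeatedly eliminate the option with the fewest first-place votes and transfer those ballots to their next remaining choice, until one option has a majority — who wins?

Round 1: A 22, E 33, B 29, C 24, D 46. Eliminate A.
Round 2: E 33, B 29, C 24, D 68. Eliminate C.
Round 3: E 33, B 29, D 92. D has a majority.

D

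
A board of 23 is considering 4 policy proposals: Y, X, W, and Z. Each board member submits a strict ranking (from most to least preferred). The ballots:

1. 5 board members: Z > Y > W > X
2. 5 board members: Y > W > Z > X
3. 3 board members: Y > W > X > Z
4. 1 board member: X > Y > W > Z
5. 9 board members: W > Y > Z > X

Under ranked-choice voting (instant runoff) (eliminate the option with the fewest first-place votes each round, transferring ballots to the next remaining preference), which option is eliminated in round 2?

Round 1: Y 8, X 1, W 9, Z 5. Eliminate X.
Round 2: Y 9, W 9, Z 5. Eliminate Z.

Z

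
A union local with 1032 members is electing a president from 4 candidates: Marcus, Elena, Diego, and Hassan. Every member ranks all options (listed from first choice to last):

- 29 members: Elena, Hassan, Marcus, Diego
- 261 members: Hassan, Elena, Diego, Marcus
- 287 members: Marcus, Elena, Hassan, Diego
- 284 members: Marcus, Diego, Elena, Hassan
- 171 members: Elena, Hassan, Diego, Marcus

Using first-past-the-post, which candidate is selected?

Marcus

First-place votes: Marcus 571, Elena 200, Diego 0, Hassan 261.
Marcus has the most first-place votes.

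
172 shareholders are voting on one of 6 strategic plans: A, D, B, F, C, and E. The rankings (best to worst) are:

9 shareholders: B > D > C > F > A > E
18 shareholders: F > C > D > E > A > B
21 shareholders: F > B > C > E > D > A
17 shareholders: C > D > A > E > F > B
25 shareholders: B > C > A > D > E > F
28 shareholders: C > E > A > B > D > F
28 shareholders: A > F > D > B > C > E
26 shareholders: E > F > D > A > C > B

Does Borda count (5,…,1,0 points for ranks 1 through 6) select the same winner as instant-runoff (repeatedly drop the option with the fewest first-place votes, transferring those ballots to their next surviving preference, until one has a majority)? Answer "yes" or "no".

no

Borda — scores: A 429, D 419, B 366, F 446, C 541, E 379. Winner: C.
Instant-runoff — R1 A 28, D 0, B 34, F 39, C 45, E 26 (D out); R2 A 28, B 34, F 39, C 45, E 26 (E out); R3 A 28, B 34, F 65, C 45 (A out); R4 B 34, F 93, C 45 (F winner). Winner: F.
The two methods disagree.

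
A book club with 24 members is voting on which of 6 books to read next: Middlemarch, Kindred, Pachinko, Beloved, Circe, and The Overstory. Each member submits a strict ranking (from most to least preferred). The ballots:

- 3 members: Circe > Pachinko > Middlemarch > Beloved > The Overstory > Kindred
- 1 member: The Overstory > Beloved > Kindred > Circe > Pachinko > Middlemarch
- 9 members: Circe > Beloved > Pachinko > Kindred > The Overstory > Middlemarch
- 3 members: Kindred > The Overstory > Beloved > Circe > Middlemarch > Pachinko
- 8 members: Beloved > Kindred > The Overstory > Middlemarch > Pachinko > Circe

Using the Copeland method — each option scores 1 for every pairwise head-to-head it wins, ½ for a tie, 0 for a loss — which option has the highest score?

Middlemarch: loses to Kindred, Pachinko, Beloved, Circe, and The Overstory → score 0.
Kindred: beats Middlemarch and The Overstory; ties Pachinko and Circe; loses to Beloved → score 3.
Pachinko: beats Middlemarch; ties Kindred and The Overstory; loses to Beloved and Circe → score 2.
Beloved: beats Middlemarch, Kindred, Pachinko, and The Overstory; ties Circe → score 4.5.
Circe: beats Middlemarch and Pachinko; ties Kindred, Beloved, and The Overstory → score 3.5.
The Overstory: beats Middlemarch; ties Pachinko and Circe; loses to Kindred and Beloved → score 2.
Beloved has the best pairwise record.

Beloved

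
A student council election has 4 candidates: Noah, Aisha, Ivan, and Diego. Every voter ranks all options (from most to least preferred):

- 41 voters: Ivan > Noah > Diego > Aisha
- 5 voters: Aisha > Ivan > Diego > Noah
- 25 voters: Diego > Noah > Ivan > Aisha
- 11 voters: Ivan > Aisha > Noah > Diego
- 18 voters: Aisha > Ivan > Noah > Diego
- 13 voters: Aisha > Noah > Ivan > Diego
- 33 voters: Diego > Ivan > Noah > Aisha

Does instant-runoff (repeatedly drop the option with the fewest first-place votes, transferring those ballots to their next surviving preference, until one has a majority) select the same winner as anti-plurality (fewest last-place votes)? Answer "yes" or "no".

yes

Instant-runoff — R1 Noah 0, Aisha 36, Ivan 52, Diego 58 (Noah out); R2 Aisha 36, Ivan 52, Diego 58 (Aisha out); R3 Ivan 88, Diego 58 (Ivan winner). Winner: Ivan.
Anti-plurality — last-place votes: Noah 5, Aisha 99, Ivan 0, Diego 42. Winner: Ivan.
The two methods agree.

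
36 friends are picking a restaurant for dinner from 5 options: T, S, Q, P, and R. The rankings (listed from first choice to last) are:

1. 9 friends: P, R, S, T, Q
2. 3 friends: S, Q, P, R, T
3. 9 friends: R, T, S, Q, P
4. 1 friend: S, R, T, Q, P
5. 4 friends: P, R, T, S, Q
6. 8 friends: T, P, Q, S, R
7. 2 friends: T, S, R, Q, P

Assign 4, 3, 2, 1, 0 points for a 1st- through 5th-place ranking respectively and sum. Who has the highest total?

T

T: 9·1 + 3·0 + 9·3 + 1·2 + 4·2 + 8·4 + 2·4 = 86
S: 9·2 + 3·4 + 9·2 + 1·4 + 4·1 + 8·1 + 2·3 = 70
Q: 9·0 + 3·3 + 9·1 + 1·1 + 4·0 + 8·2 + 2·1 = 37
P: 9·4 + 3·2 + 9·0 + 1·0 + 4·4 + 8·3 + 2·0 = 82
R: 9·3 + 3·1 + 9·4 + 1·3 + 4·3 + 8·0 + 2·2 = 85
T has the highest Borda score (86).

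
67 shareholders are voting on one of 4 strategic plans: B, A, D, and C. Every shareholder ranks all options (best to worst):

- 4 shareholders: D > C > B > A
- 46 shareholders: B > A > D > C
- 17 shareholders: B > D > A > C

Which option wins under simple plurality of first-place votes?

B

First-place votes: B 63, A 0, D 4, C 0.
B has the most first-place votes.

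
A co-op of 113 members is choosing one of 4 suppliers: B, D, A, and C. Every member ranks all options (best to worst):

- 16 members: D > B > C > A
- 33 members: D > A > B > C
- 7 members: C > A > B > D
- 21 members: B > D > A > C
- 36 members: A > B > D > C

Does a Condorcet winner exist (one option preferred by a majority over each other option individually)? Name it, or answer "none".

none

Checking pairwise contests:
A beats B 76–37.
B beats D 64–49.
D beats A 70–43.
B beats C 106–7.
Every option loses at least one head-to-head, so there is no Condorcet winner.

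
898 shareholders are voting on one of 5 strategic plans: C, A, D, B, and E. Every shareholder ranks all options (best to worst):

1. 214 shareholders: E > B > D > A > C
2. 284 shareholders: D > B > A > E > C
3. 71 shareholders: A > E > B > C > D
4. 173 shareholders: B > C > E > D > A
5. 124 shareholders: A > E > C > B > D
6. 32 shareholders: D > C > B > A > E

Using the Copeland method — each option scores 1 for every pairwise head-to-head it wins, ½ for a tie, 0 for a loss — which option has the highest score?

C: loses to A, D, B, and E → score 0.
A: beats C and E; loses to D and B → score 2.
D: beats C and A; loses to B and E → score 2.
B: beats C, A, D, and E → score 4.
E: beats C and D; loses to A and B → score 2.
B has the best pairwise record.

B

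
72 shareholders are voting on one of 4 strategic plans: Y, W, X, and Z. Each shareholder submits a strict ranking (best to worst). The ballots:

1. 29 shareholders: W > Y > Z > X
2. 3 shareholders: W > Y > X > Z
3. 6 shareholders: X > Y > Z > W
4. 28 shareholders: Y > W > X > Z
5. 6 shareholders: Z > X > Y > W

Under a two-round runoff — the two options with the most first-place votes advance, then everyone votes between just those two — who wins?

Y

Round 1 first-place votes: Y 28, W 32, X 6, Z 6.
W and Y advance.
Runoff: W is preferred to Y by 32 voters; Y by 40.
Y wins the runoff.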